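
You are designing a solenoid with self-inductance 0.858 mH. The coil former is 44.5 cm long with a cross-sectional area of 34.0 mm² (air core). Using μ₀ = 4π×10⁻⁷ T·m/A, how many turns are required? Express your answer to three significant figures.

N ≈ 2990 turns

A = 34.0 mm² = 3.400×10^-5 m².
From L = μ₀N²A/ℓ, N = √(Lℓ / (μ₀A)).
N = √[(8.580×10^-4)(0.445) / ((4π×10⁻⁷)×3.400×10^-5)] = √(8.936×10^6) ≈ 2989.4.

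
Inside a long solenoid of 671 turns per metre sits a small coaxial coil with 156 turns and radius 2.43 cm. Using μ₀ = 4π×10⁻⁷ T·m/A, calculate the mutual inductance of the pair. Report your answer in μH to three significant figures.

M ≈ 244 μH

The outer solenoid produces a uniform field B₁ = μ₀n₁I₁ across the inner coil,
so the flux linkage is N₂Φ = N₂B₁A₂ = μ₀n₁N₂A₂·I₁, giving M = μ₀n₁N₂A₂.
A₂ = πr² = π(2.430×10^-2 m)² = 1.855×10^-3 m².
M = (4π×10⁻⁷)(671)(156)(1.855×10^-3) = 2.440×10^-4 H.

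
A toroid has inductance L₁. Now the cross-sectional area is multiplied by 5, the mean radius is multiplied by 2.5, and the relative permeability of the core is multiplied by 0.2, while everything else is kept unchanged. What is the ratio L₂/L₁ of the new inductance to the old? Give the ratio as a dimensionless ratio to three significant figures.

For a toroid, L ∝ μᵣN²A/R.
L₂/L₁ = (5) × (2.5)^-1 × (0.2) = 0.400.

L₂/L₁ = 0.400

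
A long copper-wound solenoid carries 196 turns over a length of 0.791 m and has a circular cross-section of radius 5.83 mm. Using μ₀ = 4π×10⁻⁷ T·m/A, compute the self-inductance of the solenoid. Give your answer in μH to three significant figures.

L ≈ 6.52 μH

A = πr² = π(5.830×10^-3 m)² = 1.068×10^-4 m².
For a long solenoid, L = μ₀N²A/ℓ.
L = (4π×10⁻⁷)(196)²(1.068×10^-4)/(0.791 m) = 6.517×10^-6 H.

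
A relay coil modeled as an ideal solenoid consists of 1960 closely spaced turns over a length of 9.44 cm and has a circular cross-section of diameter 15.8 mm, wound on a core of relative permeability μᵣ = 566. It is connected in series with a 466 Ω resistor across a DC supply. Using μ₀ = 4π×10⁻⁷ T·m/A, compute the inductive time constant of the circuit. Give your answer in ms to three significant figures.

A = π(d/2)² = π(7.900×10^-3 m)² = 1.961×10^-4 m².
L = μ₀μᵣN²A/ℓ = (4π×10⁻⁷)(566)(1960)²(1.961×10^-4)/(9.440×10^-2) = 5.675 H.
τ = L/R = (5.675)/(466) = 1.218×10^-2 s.

τ ≈ 12.2 ms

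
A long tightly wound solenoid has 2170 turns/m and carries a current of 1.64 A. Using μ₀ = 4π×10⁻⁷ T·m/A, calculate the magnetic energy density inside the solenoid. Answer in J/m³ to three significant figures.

u ≈ 7.96 J/m³

B = μ₀nI = (4π×10⁻⁷)(2.170×10^3)(1.64) = 4.472×10^-3 T.
u = B²/(2μ₀) = (4.472×10^-3)²/(2×4π×10⁻⁷) = 7.958 J/m³.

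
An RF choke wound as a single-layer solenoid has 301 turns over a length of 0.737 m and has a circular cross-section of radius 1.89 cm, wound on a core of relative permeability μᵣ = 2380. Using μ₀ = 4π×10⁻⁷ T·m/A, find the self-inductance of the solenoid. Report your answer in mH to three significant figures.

A = πr² = π(1.890×10^-2 m)² = 1.122×10^-3 m².
For a long solenoid, L = μ₀μᵣN²A/ℓ.
L = (4π×10⁻⁷)(2380)(301)²(1.122×10^-3)/(0.737 m) = 0.4126 H.

L ≈ 413 mH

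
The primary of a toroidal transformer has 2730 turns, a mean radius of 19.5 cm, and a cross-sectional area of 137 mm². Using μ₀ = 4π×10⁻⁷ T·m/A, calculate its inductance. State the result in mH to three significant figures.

For a thin toroid, L = μ₀N²A/(2πR).
L = (4π×10⁻⁷)(2730)²(1.370×10^-4) / (2π×0.195 m) = 1.047×10^-3 H.

L ≈ 1.05 mH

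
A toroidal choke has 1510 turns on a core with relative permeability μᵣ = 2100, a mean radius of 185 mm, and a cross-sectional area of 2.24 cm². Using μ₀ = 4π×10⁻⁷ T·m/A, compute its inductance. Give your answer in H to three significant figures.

For a thin toroid, L = μ₀μᵣN²A/(2πR).
L = (4π×10⁻⁷)(2100)(1510)²(2.240×10^-4) / (2π×0.185 m) = 1.16 H.

L ≈ 1.16 H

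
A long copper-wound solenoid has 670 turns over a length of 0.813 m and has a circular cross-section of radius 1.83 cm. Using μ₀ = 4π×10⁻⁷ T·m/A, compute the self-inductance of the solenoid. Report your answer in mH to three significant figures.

A = πr² = π(1.830×10^-2 m)² = 1.052×10^-3 m².
For a long solenoid, L = μ₀N²A/ℓ.
L = (4π×10⁻⁷)(670)²(1.052×10^-3)/(0.813 m) = 7.300×10^-4 H.

L ≈ 0.730 mH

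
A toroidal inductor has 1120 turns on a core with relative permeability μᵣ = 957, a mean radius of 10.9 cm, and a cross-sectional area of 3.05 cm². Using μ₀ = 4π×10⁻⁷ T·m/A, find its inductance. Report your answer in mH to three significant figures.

For a thin toroid, L = μ₀μᵣN²A/(2πR).
L = (4π×10⁻⁷)(957)(1120)²(3.050×10^-4) / (2π×0.109 m) = 0.6718 H.

L ≈ 672 mH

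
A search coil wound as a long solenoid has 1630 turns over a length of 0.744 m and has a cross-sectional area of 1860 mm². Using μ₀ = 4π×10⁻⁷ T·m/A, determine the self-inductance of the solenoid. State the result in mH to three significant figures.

A = 1860 mm² = 1.860×10^-3 m².
For a long solenoid, L = μ₀N²A/ℓ.
L = (4π×10⁻⁷)(1630)²(1.860×10^-3)/(0.744 m) = 8.347×10^-3 H.

L ≈ 8.35 mH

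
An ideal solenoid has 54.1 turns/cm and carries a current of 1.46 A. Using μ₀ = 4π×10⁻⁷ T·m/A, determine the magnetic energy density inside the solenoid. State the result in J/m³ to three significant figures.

u ≈ 39.2 J/m³

B = μ₀nI = (4π×10⁻⁷)(5.410×10^3)(1.46) = 9.926×10^-3 T.
u = B²/(2μ₀) = (9.926×10^-3)²/(2×4π×10⁻⁷) = 39.2 J/m³.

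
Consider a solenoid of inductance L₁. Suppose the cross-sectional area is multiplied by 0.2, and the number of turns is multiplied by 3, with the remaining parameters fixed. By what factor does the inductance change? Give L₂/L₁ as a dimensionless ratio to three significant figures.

L₂/L₁ = 1.80

For a solenoid, L ∝ μᵣN²A/ℓ.
L₂/L₁ = (0.2) × (3)^2 = 1.80.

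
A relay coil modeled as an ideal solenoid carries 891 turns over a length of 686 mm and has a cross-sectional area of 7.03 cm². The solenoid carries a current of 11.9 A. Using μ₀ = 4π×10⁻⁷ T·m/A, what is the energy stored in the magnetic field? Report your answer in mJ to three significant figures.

A = 7.03 cm² = 7.030×10^-4 m².
L = μ₀N²A/ℓ = (4π×10⁻⁷)(891)²(7.030×10^-4)/(0.686) = 1.022×10^-3 H.
U = ½LI² = ½(1.022×10^-3)(11.9)² = 7.239×10^-2 J.

U ≈ 72.4 mJ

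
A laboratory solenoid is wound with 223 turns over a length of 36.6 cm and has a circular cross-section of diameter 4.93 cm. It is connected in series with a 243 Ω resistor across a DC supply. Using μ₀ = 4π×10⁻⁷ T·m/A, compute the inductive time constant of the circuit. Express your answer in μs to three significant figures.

τ ≈ 1.34 μs

A = π(d/2)² = π(2.465×10^-2 m)² = 1.909×10^-3 m².
L = μ₀N²A/ℓ = (4π×10⁻⁷)(223)²(1.909×10^-3)/(0.366) = 3.259×10^-4 H.
τ = L/R = (3.259×10^-4)/(243) = 1.341×10^-6 s.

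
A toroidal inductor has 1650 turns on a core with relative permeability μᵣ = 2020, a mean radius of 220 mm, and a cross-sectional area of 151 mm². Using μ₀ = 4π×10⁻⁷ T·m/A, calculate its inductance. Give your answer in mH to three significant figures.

For a thin toroid, L = μ₀μᵣN²A/(2πR).
L = (4π×10⁻⁷)(2020)(1650)²(1.510×10^-4) / (2π×0.22 m) = 0.7549 H.

L ≈ 755 mH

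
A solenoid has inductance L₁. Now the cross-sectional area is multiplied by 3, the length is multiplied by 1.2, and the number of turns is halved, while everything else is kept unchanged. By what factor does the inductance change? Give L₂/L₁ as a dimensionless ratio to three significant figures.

L₂/L₁ = 0.625

For a solenoid, L ∝ μᵣN²A/ℓ.
L₂/L₁ = (3) × (1.2)^-1 × (0.5)^2 = 0.625.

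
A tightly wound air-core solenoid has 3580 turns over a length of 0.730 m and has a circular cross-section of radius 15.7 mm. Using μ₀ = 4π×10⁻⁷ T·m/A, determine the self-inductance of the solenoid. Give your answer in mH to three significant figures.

L ≈ 17.1 mH

A = πr² = π(1.570×10^-2 m)² = 7.744×10^-4 m².
For a long solenoid, L = μ₀N²A/ℓ.
L = (4π×10⁻⁷)(3580)²(7.744×10^-4)/(0.73 m) = 1.708×10^-2 H.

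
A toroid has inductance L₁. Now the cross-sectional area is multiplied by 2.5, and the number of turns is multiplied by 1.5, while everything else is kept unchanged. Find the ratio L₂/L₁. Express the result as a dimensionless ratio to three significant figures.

For a toroid, L ∝ μᵣN²A/R.
L₂/L₁ = (2.5) × (1.5)^2 = 5.63.

L₂/L₁ = 5.63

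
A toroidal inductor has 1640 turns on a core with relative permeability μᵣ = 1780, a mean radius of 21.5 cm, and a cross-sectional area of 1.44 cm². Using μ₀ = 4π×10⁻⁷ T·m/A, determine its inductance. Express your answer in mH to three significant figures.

For a thin toroid, L = μ₀μᵣN²A/(2πR).
L = (4π×10⁻⁷)(1780)(1640)²(1.440×10^-4) / (2π×0.215 m) = 0.6413 H.

L ≈ 641 mH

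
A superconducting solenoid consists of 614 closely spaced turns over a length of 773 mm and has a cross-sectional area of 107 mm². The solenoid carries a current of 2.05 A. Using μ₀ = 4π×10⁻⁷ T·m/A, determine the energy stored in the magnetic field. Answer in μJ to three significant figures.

A = 107 mm² = 1.070×10^-4 m².
L = μ₀N²A/ℓ = (4π×10⁻⁷)(614)²(1.070×10^-4)/(0.773) = 6.558×10^-5 H.
U = ½LI² = ½(6.558×10^-5)(2.05)² = 1.378×10^-4 J.

U ≈ 138 μJ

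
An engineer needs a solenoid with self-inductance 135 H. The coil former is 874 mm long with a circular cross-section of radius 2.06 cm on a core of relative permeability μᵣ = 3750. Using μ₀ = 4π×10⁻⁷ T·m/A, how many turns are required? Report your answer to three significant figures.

N ≈ 4330 turns

A = πr² = π(2.060×10^-2 m)² = 1.333×10^-3 m².
From L = μ₀μᵣN²A/ℓ, N = √(Lℓ / (μ₀μᵣA)).
N = √[(135)(0.874) / ((4π×10⁻⁷)(3750)×1.333×10^-3)] = √(1.878×10^7) ≈ 4333.7.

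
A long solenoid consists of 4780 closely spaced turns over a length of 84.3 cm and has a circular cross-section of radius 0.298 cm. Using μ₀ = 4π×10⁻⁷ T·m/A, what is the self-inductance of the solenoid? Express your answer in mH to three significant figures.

A = πr² = π(2.980×10^-3 m)² = 2.790×10^-5 m².
For a long solenoid, L = μ₀N²A/ℓ.
L = (4π×10⁻⁷)(4780)²(2.790×10^-5)/(0.843 m) = 9.502×10^-4 H.

L ≈ 0.950 mH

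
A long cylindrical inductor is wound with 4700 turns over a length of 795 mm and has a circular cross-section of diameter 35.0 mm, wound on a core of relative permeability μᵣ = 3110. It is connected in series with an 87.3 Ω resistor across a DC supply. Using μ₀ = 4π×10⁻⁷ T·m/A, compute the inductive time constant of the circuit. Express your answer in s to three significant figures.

A = π(d/2)² = π(1.750×10^-2 m)² = 9.621×10^-4 m².
L = μ₀μᵣN²A/ℓ = (4π×10⁻⁷)(3110)(4700)²(9.621×10^-4)/(0.795) = 104.48 H.
τ = L/R = (104.48)/(87.3) = 1.197 s.

τ ≈ 1.20 s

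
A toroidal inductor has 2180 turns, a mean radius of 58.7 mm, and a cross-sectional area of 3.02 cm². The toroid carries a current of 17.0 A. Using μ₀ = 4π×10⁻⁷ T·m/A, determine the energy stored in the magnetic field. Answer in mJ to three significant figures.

L = μ₀N²A/(2πR) = (4π×10⁻⁷)(2180)²(3.020×10^-4)/(2π×5.870×10^-2) = 4.890×10^-3 H.
U = ½LI² = ½(4.890×10^-3)(17.0)² = 0.7066 J.

U ≈ 707 mJ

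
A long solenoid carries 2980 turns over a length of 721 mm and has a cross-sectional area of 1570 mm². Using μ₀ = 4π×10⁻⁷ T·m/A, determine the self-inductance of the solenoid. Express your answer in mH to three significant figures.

L ≈ 24.3 mH

A = 1570 mm² = 1.570×10^-3 m².
For a long solenoid, L = μ₀N²A/ℓ.
L = (4π×10⁻⁷)(2980)²(1.570×10^-3)/(0.721 m) = 2.430×10^-2 H.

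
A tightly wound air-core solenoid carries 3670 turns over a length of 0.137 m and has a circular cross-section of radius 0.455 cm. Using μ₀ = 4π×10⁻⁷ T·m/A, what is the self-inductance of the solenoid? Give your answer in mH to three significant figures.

L ≈ 8.04 mH

A = πr² = π(4.550×10^-3 m)² = 6.504×10^-5 m².
For a long solenoid, L = μ₀N²A/ℓ.
L = (4π×10⁻⁷)(3670)²(6.504×10^-5)/(0.137 m) = 8.035×10^-3 H.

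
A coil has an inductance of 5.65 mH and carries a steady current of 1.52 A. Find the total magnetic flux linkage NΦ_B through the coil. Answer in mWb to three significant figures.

From L = NΦ_B/I, the flux linkage is NΦ_B = LI.
NΦ_B = (5.650×10^-3 H)(1.52 A) = 8.588×10^-3 Wb.

NΦ_B ≈ 8.59 mWb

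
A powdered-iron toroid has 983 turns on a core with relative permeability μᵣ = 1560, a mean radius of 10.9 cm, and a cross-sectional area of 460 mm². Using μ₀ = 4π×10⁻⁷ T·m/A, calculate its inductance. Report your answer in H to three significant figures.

For a thin toroid, L = μ₀μᵣN²A/(2πR).
L = (4π×10⁻⁷)(1560)(983)²(4.600×10^-4) / (2π×0.109 m) = 1.272 H.

L ≈ 1.27 H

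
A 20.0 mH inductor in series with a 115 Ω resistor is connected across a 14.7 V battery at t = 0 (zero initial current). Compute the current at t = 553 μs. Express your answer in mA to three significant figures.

τ = L/R = 2.000×10^-2/115 = 1.739×10^-4 s; final current I_∞ = ε/R = 14.7/115 = 0.1278 A.
I(t) = I_∞(1 − e^(−t/τ)) with t/τ = 3.180.
I = (0.1278)(1 − e^(−3.180)) = 0.1225 A.

I ≈ 123 mA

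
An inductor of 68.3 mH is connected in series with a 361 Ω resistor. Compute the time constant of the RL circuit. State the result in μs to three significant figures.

τ = L/R = (6.830×10^-2 H)/(361 Ω) = 1.892×10^-4 s.

τ ≈ 189 μs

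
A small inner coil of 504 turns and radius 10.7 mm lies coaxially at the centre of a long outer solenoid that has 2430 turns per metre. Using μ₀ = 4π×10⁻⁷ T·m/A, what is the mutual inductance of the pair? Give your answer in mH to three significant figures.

The outer solenoid produces a uniform field B₁ = μ₀n₁I₁ across the inner coil,
so the flux linkage is N₂Φ = N₂B₁A₂ = μ₀n₁N₂A₂·I₁, giving M = μ₀n₁N₂A₂.
A₂ = πr² = π(1.070×10^-2 m)² = 3.597×10^-4 m².
M = (4π×10⁻⁷)(2430)(504)(3.597×10^-4) = 5.536×10^-4 H.

M ≈ 0.554 mH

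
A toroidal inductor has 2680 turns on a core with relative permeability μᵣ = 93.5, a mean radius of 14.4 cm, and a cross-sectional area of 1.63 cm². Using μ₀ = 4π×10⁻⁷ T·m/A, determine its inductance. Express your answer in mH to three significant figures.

L ≈ 152 mH

For a thin toroid, L = μ₀μᵣN²A/(2πR).
L = (4π×10⁻⁷)(93.5)(2680)²(1.630×10^-4) / (2π×0.144 m) = 0.152 H.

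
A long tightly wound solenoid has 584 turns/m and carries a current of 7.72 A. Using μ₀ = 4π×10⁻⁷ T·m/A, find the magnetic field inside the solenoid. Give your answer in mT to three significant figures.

B ≈ 5.67 mT

Inside a long solenoid, B = μ₀nI.
B = (4π×10⁻⁷)(584 m⁻¹)(7.72 A) = 5.666×10^-3 T.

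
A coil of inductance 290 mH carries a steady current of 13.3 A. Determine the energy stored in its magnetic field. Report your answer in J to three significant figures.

Stored magnetic energy: U = ½LI².
U = ½(0.29 H)(13.3 A)² = 25.649 J.

U ≈ 25.6 J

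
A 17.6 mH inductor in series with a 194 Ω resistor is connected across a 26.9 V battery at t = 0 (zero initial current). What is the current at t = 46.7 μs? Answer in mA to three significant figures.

I ≈ 55.8 mA

τ = L/R = 1.760×10^-2/194 = 9.072×10^-5 s; final current I_∞ = ε/R = 26.9/194 = 0.1387 A.
I(t) = I_∞(1 − e^(−t/τ)) with t/τ = 0.515.
I = (0.1387)(1 − e^(−0.515)) = 5.579×10^-2 A.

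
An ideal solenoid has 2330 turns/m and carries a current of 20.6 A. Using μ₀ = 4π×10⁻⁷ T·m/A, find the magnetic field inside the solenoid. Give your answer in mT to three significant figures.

Inside a long solenoid, B = μ₀nI.
B = (4π×10⁻⁷)(2.330×10^3 m⁻¹)(20.6 A) = 6.032×10^-2 T.

B ≈ 60.3 mT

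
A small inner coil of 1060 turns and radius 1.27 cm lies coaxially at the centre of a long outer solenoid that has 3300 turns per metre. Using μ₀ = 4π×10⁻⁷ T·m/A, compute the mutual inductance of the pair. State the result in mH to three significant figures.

The outer solenoid produces a uniform field B₁ = μ₀n₁I₁ across the inner coil,
so the flux linkage is N₂Φ = N₂B₁A₂ = μ₀n₁N₂A₂·I₁, giving M = μ₀n₁N₂A₂.
A₂ = πr² = π(1.270×10^-2 m)² = 5.067×10^-4 m².
M = (4π×10⁻⁷)(3300)(1060)(5.067×10^-4) = 2.227×10^-3 H.

M ≈ 2.23 mH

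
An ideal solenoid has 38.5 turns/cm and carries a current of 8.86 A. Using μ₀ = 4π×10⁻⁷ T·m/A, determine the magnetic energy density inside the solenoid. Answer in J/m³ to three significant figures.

u ≈ 731 J/m³

B = μ₀nI = (4π×10⁻⁷)(3.850×10^3)(8.86) = 4.287×10^-2 T.
u = B²/(2μ₀) = (4.287×10^-2)²/(2×4π×10⁻⁷) = 731.1 J/m³.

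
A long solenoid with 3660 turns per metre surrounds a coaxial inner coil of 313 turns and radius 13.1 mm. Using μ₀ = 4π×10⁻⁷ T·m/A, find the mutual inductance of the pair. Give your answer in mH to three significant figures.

M ≈ 0.776 mH

The outer solenoid produces a uniform field B₁ = μ₀n₁I₁ across the inner coil,
so the flux linkage is N₂Φ = N₂B₁A₂ = μ₀n₁N₂A₂·I₁, giving M = μ₀n₁N₂A₂.
A₂ = πr² = π(1.310×10^-2 m)² = 5.391×10^-4 m².
M = (4π×10⁻⁷)(3660)(313)(5.391×10^-4) = 7.761×10^-4 H.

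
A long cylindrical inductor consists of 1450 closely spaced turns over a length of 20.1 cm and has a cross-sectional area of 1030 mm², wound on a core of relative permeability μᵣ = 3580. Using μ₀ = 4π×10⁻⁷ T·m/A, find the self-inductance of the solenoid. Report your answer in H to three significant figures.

A = 1030 mm² = 1.030×10^-3 m².
For a long solenoid, L = μ₀μᵣN²A/ℓ.
L = (4π×10⁻⁷)(3580)(1450)²(1.030×10^-3)/(0.201 m) = 48.47 H.

L ≈ 48.5 H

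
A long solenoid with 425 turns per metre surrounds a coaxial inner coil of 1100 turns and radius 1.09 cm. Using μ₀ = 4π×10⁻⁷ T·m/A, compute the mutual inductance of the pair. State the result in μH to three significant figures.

The outer solenoid produces a uniform field B₁ = μ₀n₁I₁ across the inner coil,
so the flux linkage is N₂Φ = N₂B₁A₂ = μ₀n₁N₂A₂·I₁, giving M = μ₀n₁N₂A₂.
A₂ = πr² = π(1.090×10^-2 m)² = 3.733×10^-4 m².
M = (4π×10⁻⁷)(425)(1100)(3.733×10^-4) = 2.193×10^-4 H.

M ≈ 219 μH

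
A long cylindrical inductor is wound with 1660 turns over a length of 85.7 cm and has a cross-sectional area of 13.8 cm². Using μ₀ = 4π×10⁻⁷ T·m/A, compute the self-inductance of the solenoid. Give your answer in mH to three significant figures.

L ≈ 5.58 mH

A = 13.8 cm² = 1.380×10^-3 m².
For a long solenoid, L = μ₀N²A/ℓ.
L = (4π×10⁻⁷)(1660)²(1.380×10^-3)/(0.857 m) = 5.576×10^-3 H.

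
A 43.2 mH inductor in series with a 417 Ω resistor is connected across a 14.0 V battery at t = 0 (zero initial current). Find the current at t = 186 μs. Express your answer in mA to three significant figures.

τ = L/R = 4.320×10^-2/417 = 1.036×10^-4 s; final current I_∞ = ε/R = 14.0/417 = 3.357×10^-2 A.
I(t) = I_∞(1 − e^(−t/τ)) with t/τ = 1.795.
I = (3.357×10^-2)(1 − e^(−1.795)) = 2.800×10^-2 A.

I ≈ 28.0 mA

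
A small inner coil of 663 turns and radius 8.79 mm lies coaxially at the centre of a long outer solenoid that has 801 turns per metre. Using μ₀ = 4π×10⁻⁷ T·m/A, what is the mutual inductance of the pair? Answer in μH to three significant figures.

The outer solenoid produces a uniform field B₁ = μ₀n₁I₁ across the inner coil,
so the flux linkage is N₂Φ = N₂B₁A₂ = μ₀n₁N₂A₂·I₁, giving M = μ₀n₁N₂A₂.
A₂ = πr² = π(8.790×10^-3 m)² = 2.427×10^-4 m².
M = (4π×10⁻⁷)(801)(663)(2.427×10^-4) = 1.620×10^-4 H.

M ≈ 162 μH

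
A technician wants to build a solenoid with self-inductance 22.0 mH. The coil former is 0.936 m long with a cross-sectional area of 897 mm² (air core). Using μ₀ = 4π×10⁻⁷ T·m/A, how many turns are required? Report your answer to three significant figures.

N ≈ 4270 turns

A = 897 mm² = 8.970×10^-4 m².
From L = μ₀N²A/ℓ, N = √(Lℓ / (μ₀A)).
N = √[(2.200×10^-2)(0.936) / ((4π×10⁻⁷)×8.970×10^-4)] = √(1.827×10^7) ≈ 4274.1.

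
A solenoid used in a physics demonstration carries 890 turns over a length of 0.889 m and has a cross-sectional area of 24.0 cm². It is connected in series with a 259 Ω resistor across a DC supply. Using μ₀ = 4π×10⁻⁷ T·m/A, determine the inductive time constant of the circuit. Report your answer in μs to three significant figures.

A = 24.0 cm² = 2.400×10^-3 m².
L = μ₀N²A/ℓ = (4π×10⁻⁷)(890)²(2.400×10^-3)/(0.889) = 2.687×10^-3 H.
τ = L/R = (2.687×10^-3)/(259) = 1.038×10^-5 s.

τ ≈ 10.4 μs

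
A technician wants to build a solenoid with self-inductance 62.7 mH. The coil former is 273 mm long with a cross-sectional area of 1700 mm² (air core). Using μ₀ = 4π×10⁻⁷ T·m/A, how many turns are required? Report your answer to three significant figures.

N ≈ 2830 turns

A = 1700 mm² = 1.700×10^-3 m².
From L = μ₀N²A/ℓ, N = √(Lℓ / (μ₀A)).
N = √[(6.270×10^-2)(0.273) / ((4π×10⁻⁷)×1.700×10^-3)] = √(8.013×10^6) ≈ 2830.6.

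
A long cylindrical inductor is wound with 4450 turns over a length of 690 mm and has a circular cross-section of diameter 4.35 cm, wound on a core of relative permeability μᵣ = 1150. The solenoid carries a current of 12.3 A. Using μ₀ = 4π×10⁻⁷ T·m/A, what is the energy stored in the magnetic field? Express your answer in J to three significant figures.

U ≈ 4660 J

A = π(d/2)² = π(2.175×10^-2 m)² = 1.486×10^-3 m².
L = μ₀μᵣN²A/ℓ = (4π×10⁻⁷)(1150)(4450)²(1.486×10^-3)/(0.69) = 61.64 H.
U = ½LI² = ½(61.64)(12.3)² = 4.663×10^3 J.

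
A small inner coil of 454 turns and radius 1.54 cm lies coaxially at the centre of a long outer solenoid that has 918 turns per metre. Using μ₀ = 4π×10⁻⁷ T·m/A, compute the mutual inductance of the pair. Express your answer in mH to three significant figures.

The outer solenoid produces a uniform field B₁ = μ₀n₁I₁ across the inner coil,
so the flux linkage is N₂Φ = N₂B₁A₂ = μ₀n₁N₂A₂·I₁, giving M = μ₀n₁N₂A₂.
A₂ = πr² = π(1.540×10^-2 m)² = 7.451×10^-4 m².
M = (4π×10⁻⁷)(918)(454)(7.451×10^-4) = 3.902×10^-4 H.

M ≈ 0.390 mH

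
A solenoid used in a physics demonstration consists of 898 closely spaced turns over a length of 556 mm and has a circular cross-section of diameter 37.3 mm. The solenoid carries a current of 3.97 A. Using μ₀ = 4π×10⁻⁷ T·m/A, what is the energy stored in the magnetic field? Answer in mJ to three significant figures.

A = π(d/2)² = π(1.865×10^-2 m)² = 1.093×10^-3 m².
L = μ₀N²A/ℓ = (4π×10⁻⁷)(898)²(1.093×10^-3)/(0.556) = 1.992×10^-3 H.
U = ½LI² = ½(1.992×10^-3)(3.97)² = 1.569×10^-2 J.

U ≈ 15.7 mJ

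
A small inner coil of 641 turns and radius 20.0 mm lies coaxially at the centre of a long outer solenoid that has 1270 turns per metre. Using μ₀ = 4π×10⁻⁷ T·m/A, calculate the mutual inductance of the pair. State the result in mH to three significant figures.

M ≈ 1.29 mH

The outer solenoid produces a uniform field B₁ = μ₀n₁I₁ across the inner coil,
so the flux linkage is N₂Φ = N₂B₁A₂ = μ₀n₁N₂A₂·I₁, giving M = μ₀n₁N₂A₂.
A₂ = πr² = π(2.000×10^-2 m)² = 1.257×10^-3 m².
M = (4π×10⁻⁷)(1270)(641)(1.257×10^-3) = 1.286×10^-3 H.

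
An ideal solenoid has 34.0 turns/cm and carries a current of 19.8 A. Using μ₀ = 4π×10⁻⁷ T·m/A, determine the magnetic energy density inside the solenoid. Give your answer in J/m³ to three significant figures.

u ≈ 2850 J/m³

B = μ₀nI = (4π×10⁻⁷)(3.400×10^3)(19.8) = 8.460×10^-2 T.
u = B²/(2μ₀) = (8.460×10^-2)²/(2×4π×10⁻⁷) = 2.848×10^3 J/m³.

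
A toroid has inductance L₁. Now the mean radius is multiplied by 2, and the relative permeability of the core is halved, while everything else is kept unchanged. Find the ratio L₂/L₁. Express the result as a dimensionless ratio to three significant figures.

For a toroid, L ∝ μᵣN²A/R.
L₂/L₁ = (2)^-1 × (0.5) = 0.250.

L₂/L₁ = 0.250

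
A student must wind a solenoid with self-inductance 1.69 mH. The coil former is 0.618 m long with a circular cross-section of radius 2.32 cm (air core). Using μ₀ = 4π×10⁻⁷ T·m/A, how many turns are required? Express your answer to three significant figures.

A = πr² = π(2.320×10^-2 m)² = 1.691×10^-3 m².
From L = μ₀N²A/ℓ, N = √(Lℓ / (μ₀A)).
N = √[(1.690×10^-3)(0.618) / ((4π×10⁻⁷)×1.691×10^-3)] = √(4.915×10^5) ≈ 701.1.

N ≈ 701 turns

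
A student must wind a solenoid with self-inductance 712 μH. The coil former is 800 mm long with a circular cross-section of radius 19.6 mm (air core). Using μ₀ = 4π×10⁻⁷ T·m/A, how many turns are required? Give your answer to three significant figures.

A = πr² = π(1.960×10^-2 m)² = 1.207×10^-3 m².
From L = μ₀N²A/ℓ, N = √(Lℓ / (μ₀A)).
N = √[(7.120×10^-4)(0.8) / ((4π×10⁻⁷)×1.207×10^-3)] = √(3.756×10^5) ≈ 612.8.

N ≈ 613 turns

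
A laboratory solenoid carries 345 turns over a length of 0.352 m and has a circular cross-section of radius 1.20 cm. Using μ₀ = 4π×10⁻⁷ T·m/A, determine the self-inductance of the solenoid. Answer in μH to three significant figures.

A = πr² = π(1.200×10^-2 m)² = 4.524×10^-4 m².
For a long solenoid, L = μ₀N²A/ℓ.
L = (4π×10⁻⁷)(345)²(4.524×10^-4)/(0.352 m) = 1.922×10^-4 H.

L ≈ 192 μH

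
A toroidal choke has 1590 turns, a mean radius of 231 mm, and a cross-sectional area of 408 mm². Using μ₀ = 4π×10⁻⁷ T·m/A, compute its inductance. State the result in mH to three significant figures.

L ≈ 0.893 mH

For a thin toroid, L = μ₀N²A/(2πR).
L = (4π×10⁻⁷)(1590)²(4.080×10^-4) / (2π×0.231 m) = 8.930×10^-4 H.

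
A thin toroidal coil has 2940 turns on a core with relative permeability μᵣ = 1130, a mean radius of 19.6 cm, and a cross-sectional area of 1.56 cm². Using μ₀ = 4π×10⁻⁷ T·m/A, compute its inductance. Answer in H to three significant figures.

For a thin toroid, L = μ₀μᵣN²A/(2πR).
L = (4π×10⁻⁷)(1130)(2940)²(1.560×10^-4) / (2π×0.196 m) = 1.5548 H.

L ≈ 1.55 H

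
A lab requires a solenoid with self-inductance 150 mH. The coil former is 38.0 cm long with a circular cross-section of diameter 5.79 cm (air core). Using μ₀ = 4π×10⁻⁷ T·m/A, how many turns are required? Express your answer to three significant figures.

N ≈ 4150 turns

A = π(d/2)² = π(2.895×10^-2 m)² = 2.633×10^-3 m².
From L = μ₀N²A/ℓ, N = √(Lℓ / (μ₀A)).
N = √[(0.15)(0.38) / ((4π×10⁻⁷)×2.633×10^-3)] = √(1.723×10^7) ≈ 4150.6.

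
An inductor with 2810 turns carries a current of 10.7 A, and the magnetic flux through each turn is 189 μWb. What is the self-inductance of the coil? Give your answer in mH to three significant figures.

L ≈ 49.6 mH

Self-inductance is defined by L = NΦ_B/I (flux linkage over current).
L = (2810)(1.890×10^-4 Wb)/(10.7 A) = 4.963×10^-2 H.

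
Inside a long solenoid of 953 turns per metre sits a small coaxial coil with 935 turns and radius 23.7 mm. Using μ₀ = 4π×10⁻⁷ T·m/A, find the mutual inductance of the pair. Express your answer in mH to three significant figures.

The outer solenoid produces a uniform field B₁ = μ₀n₁I₁ across the inner coil,
so the flux linkage is N₂Φ = N₂B₁A₂ = μ₀n₁N₂A₂·I₁, giving M = μ₀n₁N₂A₂.
A₂ = πr² = π(2.370×10^-2 m)² = 1.7646×10^-3 m².
M = (4π×10⁻⁷)(953)(935)(1.7646×10^-3) = 1.976×10^-3 H.

M ≈ 1.98 mH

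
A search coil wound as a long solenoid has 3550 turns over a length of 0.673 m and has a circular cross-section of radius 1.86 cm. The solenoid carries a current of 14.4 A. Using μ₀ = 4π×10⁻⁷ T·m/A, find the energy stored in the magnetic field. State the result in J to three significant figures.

A = πr² = π(1.860×10^-2 m)² = 1.087×10^-3 m².
L = μ₀N²A/ℓ = (4π×10⁻⁷)(3550)²(1.087×10^-3)/(0.673) = 2.558×10^-2 H.
U = ½LI² = ½(2.558×10^-2)(14.4)² = 2.652 J.

U ≈ 2.65 J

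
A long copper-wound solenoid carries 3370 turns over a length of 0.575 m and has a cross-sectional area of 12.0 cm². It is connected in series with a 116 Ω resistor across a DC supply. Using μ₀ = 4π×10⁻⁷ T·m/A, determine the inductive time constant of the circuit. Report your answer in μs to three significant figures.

τ ≈ 257 μs

A = 12.0 cm² = 1.200×10^-3 m².
L = μ₀N²A/ℓ = (4π×10⁻⁷)(3370)²(1.200×10^-3)/(0.575) = 2.978×10^-2 H.
τ = L/R = (2.978×10^-2)/(116) = 2.568×10^-4 s.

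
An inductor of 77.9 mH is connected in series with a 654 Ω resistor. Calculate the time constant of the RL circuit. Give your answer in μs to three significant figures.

τ ≈ 119 μs

τ = L/R = (7.790×10^-2 H)/(654 Ω) = 1.191×10^-4 s.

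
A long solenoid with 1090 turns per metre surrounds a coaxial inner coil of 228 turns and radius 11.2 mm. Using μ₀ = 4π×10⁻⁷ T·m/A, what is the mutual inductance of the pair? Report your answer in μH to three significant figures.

The outer solenoid produces a uniform field B₁ = μ₀n₁I₁ across the inner coil,
so the flux linkage is N₂Φ = N₂B₁A₂ = μ₀n₁N₂A₂·I₁, giving M = μ₀n₁N₂A₂.
A₂ = πr² = π(1.120×10^-2 m)² = 3.941×10^-4 m².
M = (4π×10⁻⁷)(1090)(228)(3.941×10^-4) = 1.231×10^-4 H.

M ≈ 123 μH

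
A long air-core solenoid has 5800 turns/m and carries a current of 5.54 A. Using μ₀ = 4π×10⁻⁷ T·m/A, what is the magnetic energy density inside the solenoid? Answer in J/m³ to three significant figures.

B = μ₀nI = (4π×10⁻⁷)(5.800×10^3)(5.54) = 4.038×10^-2 T.
u = B²/(2μ₀) = (4.038×10^-2)²/(2×4π×10⁻⁷) = 648.7 J/m³.

u ≈ 649 J/m³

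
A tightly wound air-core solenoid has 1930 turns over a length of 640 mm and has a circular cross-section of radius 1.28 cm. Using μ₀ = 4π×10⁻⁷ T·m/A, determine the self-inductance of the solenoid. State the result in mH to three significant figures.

A = πr² = π(1.280×10^-2 m)² = 5.147×10^-4 m².
For a long solenoid, L = μ₀N²A/ℓ.
L = (4π×10⁻⁷)(1930)²(5.147×10^-4)/(0.64 m) = 3.7646×10^-3 H.

L ≈ 3.76 mH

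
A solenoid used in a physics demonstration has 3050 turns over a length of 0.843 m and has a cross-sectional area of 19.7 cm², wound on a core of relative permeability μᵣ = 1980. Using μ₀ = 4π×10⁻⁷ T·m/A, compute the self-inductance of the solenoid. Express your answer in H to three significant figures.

L ≈ 54.1 H

A = 19.7 cm² = 1.970×10^-3 m².
For a long solenoid, L = μ₀μᵣN²A/ℓ.
L = (4π×10⁻⁷)(1980)(3050)²(1.970×10^-3)/(0.843 m) = 54.09 H.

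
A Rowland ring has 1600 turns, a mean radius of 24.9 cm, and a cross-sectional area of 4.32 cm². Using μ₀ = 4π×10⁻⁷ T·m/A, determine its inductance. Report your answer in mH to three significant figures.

For a thin toroid, L = μ₀N²A/(2πR).
L = (4π×10⁻⁷)(1600)²(4.320×10^-4) / (2π×0.249 m) = 8.883×10^-4 H.

L ≈ 0.888 mH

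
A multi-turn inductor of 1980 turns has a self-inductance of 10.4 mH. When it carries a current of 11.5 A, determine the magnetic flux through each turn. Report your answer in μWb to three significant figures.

From L = NΦ_B/I, the flux per turn is Φ_B = LI/N.
Φ_B = (1.040×10^-2 H)(11.5 A)/1980 = 6.040×10^-5 Wb.

Φ_B ≈ 60.4 μWb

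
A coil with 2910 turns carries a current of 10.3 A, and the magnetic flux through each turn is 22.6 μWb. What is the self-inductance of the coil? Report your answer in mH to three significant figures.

L ≈ 6.39 mH

Self-inductance is defined by L = NΦ_B/I (flux linkage over current).
L = (2910)(2.260×10^-5 Wb)/(10.3 A) = 6.385×10^-3 H.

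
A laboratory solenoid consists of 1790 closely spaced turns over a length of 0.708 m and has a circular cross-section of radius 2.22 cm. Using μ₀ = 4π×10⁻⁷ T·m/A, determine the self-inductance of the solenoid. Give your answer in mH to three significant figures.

A = πr² = π(2.220×10^-2 m)² = 1.548×10^-3 m².
For a long solenoid, L = μ₀N²A/ℓ.
L = (4π×10⁻⁷)(1790)²(1.548×10^-3)/(0.708 m) = 8.805×10^-3 H.

L ≈ 8.81 mH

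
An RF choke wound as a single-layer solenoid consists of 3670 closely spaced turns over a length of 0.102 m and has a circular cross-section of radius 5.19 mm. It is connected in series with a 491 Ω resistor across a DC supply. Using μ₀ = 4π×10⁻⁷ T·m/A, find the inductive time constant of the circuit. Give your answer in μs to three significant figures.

τ ≈ 28.6 μs

A = πr² = π(5.190×10^-3 m)² = 8.462×10^-5 m².
L = μ₀N²A/ℓ = (4π×10⁻⁷)(3670)²(8.462×10^-5)/(0.102) = 1.404×10^-2 H.
τ = L/R = (1.404×10^-2)/(491) = 2.860×10^-5 s.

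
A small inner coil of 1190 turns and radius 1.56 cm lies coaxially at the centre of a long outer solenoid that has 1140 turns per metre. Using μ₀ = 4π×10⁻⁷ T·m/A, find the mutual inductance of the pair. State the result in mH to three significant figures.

M ≈ 1.30 mH

The outer solenoid produces a uniform field B₁ = μ₀n₁I₁ across the inner coil,
so the flux linkage is N₂Φ = N₂B₁A₂ = μ₀n₁N₂A₂·I₁, giving M = μ₀n₁N₂A₂.
A₂ = πr² = π(1.560×10^-2 m)² = 7.645×10^-4 m².
M = (4π×10⁻⁷)(1140)(1190)(7.645×10^-4) = 1.303×10^-3 H.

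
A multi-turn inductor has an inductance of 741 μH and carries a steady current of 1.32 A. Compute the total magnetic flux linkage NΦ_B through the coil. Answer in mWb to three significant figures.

NΦ_B ≈ 0.978 mWb

From L = NΦ_B/I, the flux linkage is NΦ_B = LI.
NΦ_B = (7.410×10^-4 H)(1.32 A) = 9.781×10^-4 Wb.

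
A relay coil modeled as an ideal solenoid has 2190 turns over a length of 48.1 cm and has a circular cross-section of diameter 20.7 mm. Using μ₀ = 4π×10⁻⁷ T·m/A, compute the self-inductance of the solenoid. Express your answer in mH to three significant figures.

A = π(d/2)² = π(1.035×10^-2 m)² = 3.365×10^-4 m².
For a long solenoid, L = μ₀N²A/ℓ.
L = (4π×10⁻⁷)(2190)²(3.365×10^-4)/(0.481 m) = 4.217×10^-3 H.

L ≈ 4.22 mH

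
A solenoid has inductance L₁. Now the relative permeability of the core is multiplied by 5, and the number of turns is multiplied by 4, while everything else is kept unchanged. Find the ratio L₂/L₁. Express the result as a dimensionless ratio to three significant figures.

For a solenoid, L ∝ μᵣN²A/ℓ.
L₂/L₁ = (5) × (4)^2 = 80.0.

L₂/L₁ = 80.0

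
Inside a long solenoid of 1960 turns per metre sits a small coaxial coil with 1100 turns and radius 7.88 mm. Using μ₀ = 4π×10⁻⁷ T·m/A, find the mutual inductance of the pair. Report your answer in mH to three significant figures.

The outer solenoid produces a uniform field B₁ = μ₀n₁I₁ across the inner coil,
so the flux linkage is N₂Φ = N₂B₁A₂ = μ₀n₁N₂A₂·I₁, giving M = μ₀n₁N₂A₂.
A₂ = πr² = π(7.880×10^-3 m)² = 1.951×10^-4 m².
M = (4π×10⁻⁷)(1960)(1100)(1.951×10^-4) = 5.285×10^-4 H.

M ≈ 0.529 mH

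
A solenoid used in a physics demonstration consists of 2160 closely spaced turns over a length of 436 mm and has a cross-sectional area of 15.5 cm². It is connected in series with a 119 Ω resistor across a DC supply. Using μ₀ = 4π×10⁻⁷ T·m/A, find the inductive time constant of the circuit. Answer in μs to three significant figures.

τ ≈ 175 μs

A = 15.5 cm² = 1.550×10^-3 m².
L = μ₀N²A/ℓ = (4π×10⁻⁷)(2160)²(1.550×10^-3)/(0.436) = 2.084×10^-2 H.
τ = L/R = (2.084×10^-2)/(119) = 1.752×10^-4 s.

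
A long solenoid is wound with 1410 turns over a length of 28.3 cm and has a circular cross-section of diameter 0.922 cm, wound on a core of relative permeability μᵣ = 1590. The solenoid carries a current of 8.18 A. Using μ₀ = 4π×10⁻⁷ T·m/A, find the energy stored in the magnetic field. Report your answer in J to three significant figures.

A = π(d/2)² = π(4.610×10^-3 m)² = 6.677×10^-5 m².
L = μ₀μᵣN²A/ℓ = (4π×10⁻⁷)(1590)(1410)²(6.677×10^-5)/(0.283) = 0.9372 H.
U = ½LI² = ½(0.9372)(8.18)² = 31.35 J.

U ≈ 31.4 J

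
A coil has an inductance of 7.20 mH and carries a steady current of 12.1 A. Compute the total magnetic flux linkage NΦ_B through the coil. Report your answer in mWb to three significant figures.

From L = NΦ_B/I, the flux linkage is NΦ_B = LI.
NΦ_B = (7.200×10^-3 H)(12.1 A) = 8.712×10^-2 Wb.

NΦ_B ≈ 87.1 mWb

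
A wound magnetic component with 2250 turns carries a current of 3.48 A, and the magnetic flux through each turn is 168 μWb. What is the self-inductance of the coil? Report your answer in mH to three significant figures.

L ≈ 109 mH

Self-inductance is defined by L = NΦ_B/I (flux linkage over current).
L = (2250)(1.680×10^-4 Wb)/(3.48 A) = 0.1086 H.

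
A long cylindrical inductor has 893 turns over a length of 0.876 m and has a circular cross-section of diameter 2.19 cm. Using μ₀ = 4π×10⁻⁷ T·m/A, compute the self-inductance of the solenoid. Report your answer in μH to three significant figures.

L ≈ 431 μH

A = π(d/2)² = π(1.095×10^-2 m)² = 3.767×10^-4 m².
For a long solenoid, L = μ₀N²A/ℓ.
L = (4π×10⁻⁷)(893)²(3.767×10^-4)/(0.876 m) = 4.309×10^-4 H.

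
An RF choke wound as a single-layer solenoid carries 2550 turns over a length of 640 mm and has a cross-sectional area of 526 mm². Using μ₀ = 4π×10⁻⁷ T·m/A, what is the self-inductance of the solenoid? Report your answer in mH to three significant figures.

L ≈ 6.72 mH

A = 526 mm² = 5.260×10^-4 m².
For a long solenoid, L = μ₀N²A/ℓ.
L = (4π×10⁻⁷)(2550)²(5.260×10^-4)/(0.64 m) = 6.716×10^-3 H.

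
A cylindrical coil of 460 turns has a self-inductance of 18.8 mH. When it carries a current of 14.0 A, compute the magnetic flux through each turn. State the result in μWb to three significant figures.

From L = NΦ_B/I, the flux per turn is Φ_B = LI/N.
Φ_B = (1.880×10^-2 H)(14.0 A)/460 = 5.722×10^-4 Wb.

Φ_B ≈ 572 μWb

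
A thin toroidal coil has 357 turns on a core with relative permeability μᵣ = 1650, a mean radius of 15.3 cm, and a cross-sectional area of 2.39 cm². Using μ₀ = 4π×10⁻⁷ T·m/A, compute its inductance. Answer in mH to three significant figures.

For a thin toroid, L = μ₀μᵣN²A/(2πR).
L = (4π×10⁻⁷)(1650)(357)²(2.390×10^-4) / (2π×0.153 m) = 6.570×10^-2 H.

L ≈ 65.7 mH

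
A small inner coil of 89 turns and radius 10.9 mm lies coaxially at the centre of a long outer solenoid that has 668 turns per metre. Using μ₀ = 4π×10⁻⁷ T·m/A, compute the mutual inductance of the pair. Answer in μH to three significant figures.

The outer solenoid produces a uniform field B₁ = μ₀n₁I₁ across the inner coil,
so the flux linkage is N₂Φ = N₂B₁A₂ = μ₀n₁N₂A₂·I₁, giving M = μ₀n₁N₂A₂.
A₂ = πr² = π(1.090×10^-2 m)² = 3.733×10^-4 m².
M = (4π×10⁻⁷)(668)(89)(3.733×10^-4) = 2.789×10^-5 H.

M ≈ 27.9 μH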